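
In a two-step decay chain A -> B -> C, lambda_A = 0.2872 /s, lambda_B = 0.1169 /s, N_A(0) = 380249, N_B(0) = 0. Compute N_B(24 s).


N_B(t) = lambda_A * N_A0 / (lambda_B - lambda_A) * [exp(-lambda_A*t) - exp(-lambda_B*t)]
exp(-0.2872*24) = 0.001015068; exp(-0.1169*24) = 0.06047048
N_B = 0.2872 * 380249 / (0.1169 - 0.2872) * (0.001015068 - 0.06047048)
N_B = 38127

38127


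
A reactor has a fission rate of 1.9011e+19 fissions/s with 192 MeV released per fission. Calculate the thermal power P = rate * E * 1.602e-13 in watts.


P = fission_rate * E_MeV * 1.602e-13
P = 1.9011e+19 * 192 * 1.602e-13
P = 5.8475e+08 W

5.8475e+08


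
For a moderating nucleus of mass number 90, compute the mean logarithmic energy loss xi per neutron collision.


xi = 1 + (A-1)^2/(2A) * ln((A-1)/(A+1))
xi = 1 + (90-1)^2/(2*90) * ln((90-1)/(90 +1))
xi = 0.022059

0.022059


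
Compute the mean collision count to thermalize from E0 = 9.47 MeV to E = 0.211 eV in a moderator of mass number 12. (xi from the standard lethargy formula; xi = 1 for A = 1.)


xi = 1 + (A-1)^2/(2A)*ln((A-1)/(A+1)) = 0.1577690 (for A = 12)
n = ln(E0/E) / xi
n = ln(9.47e6 / 0.211) / 0.1577690
n = ln(4.488152e+07) / 0.1577690 = 111.68

111.68


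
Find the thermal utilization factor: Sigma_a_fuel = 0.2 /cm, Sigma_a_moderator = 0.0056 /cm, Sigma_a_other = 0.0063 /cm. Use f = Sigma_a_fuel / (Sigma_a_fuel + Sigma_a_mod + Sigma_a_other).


f = Sigma_a_fuel / (Sigma_a_fuel + Sigma_a_mod + Sigma_a_other)
f = 0.2 / (0.2 + 0.0056 + 0.0063)
f = 0.94384

0.94384


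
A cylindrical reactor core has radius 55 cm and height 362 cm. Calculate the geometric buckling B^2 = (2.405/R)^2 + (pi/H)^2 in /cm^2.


B^2 = (2.405/R)^2 + (pi/H)^2
B^2 = (2.405/55)^2 + (pi/362)^2
B^2 = 0.0019874 /cm^2

0.0019874


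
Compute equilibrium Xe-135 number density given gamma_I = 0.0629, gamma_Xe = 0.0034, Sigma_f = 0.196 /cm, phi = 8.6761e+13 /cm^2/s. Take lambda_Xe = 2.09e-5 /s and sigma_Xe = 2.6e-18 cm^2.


Xe_eq = (gamma_I + gamma_Xe) * Sigma_f * phi / (lambda_Xe + sigma_Xe * phi)
Numerator = (0.0629 + 0.0034) * 0.196 * 8.6761e+13 = 1.127442e+12
Denominator = 2.09e-5 + 2.6e-18 * 8.6761e+13 = 2.464786e-04
Xe_eq = 1.127442e+12 / 2.464786e-04 = 4.5742e+15 /cm^3

4.5742e+15


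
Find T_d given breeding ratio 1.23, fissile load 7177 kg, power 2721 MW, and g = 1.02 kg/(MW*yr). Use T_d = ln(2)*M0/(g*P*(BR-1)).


Breeding gain G = BR - 1 = 1.23 - 1 = 0.23
Fissile production rate = g * P * G = 1.02 * 2721 * 0.23 = 638.3466 kg/yr
T_d = ln(2) * M0 / (g * P * G)
T_d = ln(2) * 7177 / 638.3466 = 7.7931 yr

7.7931


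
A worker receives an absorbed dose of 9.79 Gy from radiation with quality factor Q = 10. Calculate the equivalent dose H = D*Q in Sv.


H = D * Q
H = 9.79 * 10
H = 97.900 Sv

97.900


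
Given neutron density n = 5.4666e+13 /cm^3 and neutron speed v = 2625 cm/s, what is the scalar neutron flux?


phi = n * v
phi = 5.4666e+13 * 2625
phi = 1.4350e+17 /cm^2/s

1.4350e+17


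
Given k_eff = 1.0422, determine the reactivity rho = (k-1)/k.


rho = (k_eff - 1) / k_eff
rho = (1.0422 - 1) / 1.0422
rho = 0.040491

0.040491


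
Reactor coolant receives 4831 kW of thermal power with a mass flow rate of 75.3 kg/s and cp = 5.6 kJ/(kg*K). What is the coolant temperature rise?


dT = Q / (m_dot * cp)
dT = 4831 / (75.3 * 5.6)
dT = 11.457 C

11.457


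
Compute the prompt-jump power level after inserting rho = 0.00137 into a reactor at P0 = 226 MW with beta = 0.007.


P1/P0 = beta / (beta - rho)
P1/P0 = 0.007 / (0.007 - 0.00137) = 1.243339
P1 = 226 * 1.243339 = 280.99 MW

280.99


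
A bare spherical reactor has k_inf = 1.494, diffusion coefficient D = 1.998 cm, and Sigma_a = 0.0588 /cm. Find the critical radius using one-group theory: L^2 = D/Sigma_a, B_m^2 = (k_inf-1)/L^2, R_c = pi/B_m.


L^2 = D / Sigma_a = 1.998 / 0.0588 = 33.97959 cm^2
B_m^2 = (k_inf - 1) / L^2 = (1.494 - 1) / 33.97959 = 0.01453814 /cm^2
For a bare sphere: B_g = pi/R, so R_c = pi / sqrt(B_m^2)
R_c = pi / sqrt(0.01453814) = 26.055 cm

26.055


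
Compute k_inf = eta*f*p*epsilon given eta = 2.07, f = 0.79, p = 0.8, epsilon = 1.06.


k_inf = eta * f * p * epsilon
k_inf = 2.07 * 0.79 * 0.8 * 1.06
k_inf = 1.3867

1.3867


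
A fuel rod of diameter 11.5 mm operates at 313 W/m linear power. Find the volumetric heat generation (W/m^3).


r = D / 2 / 1000 = 11.5 / 2 / 1000 = 0.00575 m
q''' = q' / (pi * r^2)
q''' = 313 / (pi * 0.00575^2)
q''' = 3.0134e+06 W/m^3

3.0134e+06


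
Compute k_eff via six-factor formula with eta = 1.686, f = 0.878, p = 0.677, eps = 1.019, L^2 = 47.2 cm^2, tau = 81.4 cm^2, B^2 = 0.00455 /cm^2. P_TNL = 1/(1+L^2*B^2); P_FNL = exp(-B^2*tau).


k_inf = eta*f*p*eps = 1.686*0.878*0.677*1.019 = 1.021210
P_TNL = 1/(1 + L^2*B^2) = 1/(1 + 47.2*0.00455) = 0.8232079
P_FNL = exp(-B^2*tau) = exp(-0.00455*81.4) = 0.6904788
k_eff = k_inf * P_TNL * P_FNL = 1.021210 * 0.8232079 * 0.6904788
k_eff = 0.58046

0.58046


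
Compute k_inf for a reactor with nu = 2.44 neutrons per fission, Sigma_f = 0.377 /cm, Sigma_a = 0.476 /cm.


k_inf = nu * Sigma_f / Sigma_a
k_inf = 2.44 * 0.377 / 0.476
k_inf = 1.9325

1.9325


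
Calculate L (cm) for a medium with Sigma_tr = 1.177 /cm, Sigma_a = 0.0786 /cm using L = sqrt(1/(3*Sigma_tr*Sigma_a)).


D = 1 / (3 * Sigma_tr) = 1 / (3 * 1.177) = 0.2832059 cm
L = sqrt(D / Sigma_a)
L = sqrt(0.2832059 / 0.0786)
L = 1.8982 cm

1.8982


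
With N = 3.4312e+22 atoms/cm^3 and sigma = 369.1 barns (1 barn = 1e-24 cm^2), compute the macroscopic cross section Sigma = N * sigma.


Sigma = N * sigma_barns * 1e-24
Sigma = 3.4312e+22 * 369.1 * 1e-24
Sigma = 12.665 /cm

12.665


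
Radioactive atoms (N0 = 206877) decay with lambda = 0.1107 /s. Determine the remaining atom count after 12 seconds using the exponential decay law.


N = N0 * exp(-lambda * t)
N = 206877 * exp(-0.1107 * 12)
N = 54802

54802


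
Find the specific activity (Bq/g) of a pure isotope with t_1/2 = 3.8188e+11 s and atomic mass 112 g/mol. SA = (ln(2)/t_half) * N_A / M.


lambda = ln(2) / t_half = ln(2) / 3.8188e+11 = 1.815092e-12 /s
SA = lambda * N_A / M
SA = 1.815092e-12 * 6.022e23 / 112
SA = 9.7594e+09 Bq/g

9.7594e+09


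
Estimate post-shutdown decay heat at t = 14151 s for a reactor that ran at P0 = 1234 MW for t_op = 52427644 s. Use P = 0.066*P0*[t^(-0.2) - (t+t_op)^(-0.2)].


P/P0 = 0.066 * [t^(-0.2) - (t + t_op)^(-0.2)]
P/P0 = 0.066 * [14151^(-0.2) - (14151 + 52427644)^(-0.2)]
P/P0 = 0.066 * [0.1478572 - 0.02858015] = 0.007872285
P = 1234 * 0.007872285 = 9.7144 MW

9.7144


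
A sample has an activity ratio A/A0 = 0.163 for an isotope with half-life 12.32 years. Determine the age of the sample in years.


lambda = ln(2) / t_half = ln(2) / 12.32 = 0.05626195 /yr
t = -ln(A/A0) / lambda
t = -ln(0.163) / 0.05626195
t = 32.242 yr

32.242


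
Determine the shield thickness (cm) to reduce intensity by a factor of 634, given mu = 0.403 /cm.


x = ln(factor) / mu
x = ln(634) / 0.403
x = 16.010 cm

16.010


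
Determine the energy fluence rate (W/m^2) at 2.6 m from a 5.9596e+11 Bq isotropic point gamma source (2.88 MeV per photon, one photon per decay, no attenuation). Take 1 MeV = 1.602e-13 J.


psi = A * E * 1.602e-13 / (4*pi*r^2)
psi = 5.9596e+11 * 2.88 * 1.602e-13 / (4*pi*2.6^2)
psi = 0.0032368 W/m^2

0.0032368


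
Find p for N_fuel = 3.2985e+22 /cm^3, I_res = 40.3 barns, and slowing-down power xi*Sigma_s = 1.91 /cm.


p = exp(-N * I * 1e-24 / (xi*Sigma_s))
p = exp(-3.2985e+22 * 40.3 * 1e-24 / 1.91)
p = 0.49859

0.49859


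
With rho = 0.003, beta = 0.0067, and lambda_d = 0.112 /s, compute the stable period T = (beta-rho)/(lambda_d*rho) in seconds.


T = (beta - rho) / (lambda_d * rho)
T = (0.0067 - 0.003) / (0.112 * 0.003)
T = 11.012 s

11.012


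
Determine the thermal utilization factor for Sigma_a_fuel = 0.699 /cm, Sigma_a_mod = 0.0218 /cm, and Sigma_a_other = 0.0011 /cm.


f = Sigma_a_fuel / (Sigma_a_fuel + Sigma_a_mod + Sigma_a_other)
f = 0.699 / (0.699 + 0.0218 + 0.0011)
f = 0.96828

0.96828


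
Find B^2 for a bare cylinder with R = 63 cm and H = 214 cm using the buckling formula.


B^2 = (2.405/R)^2 + (pi/H)^2
B^2 = (2.405/63)^2 + (pi/214)^2
B^2 = 0.0016728 /cm^2

0.0016728


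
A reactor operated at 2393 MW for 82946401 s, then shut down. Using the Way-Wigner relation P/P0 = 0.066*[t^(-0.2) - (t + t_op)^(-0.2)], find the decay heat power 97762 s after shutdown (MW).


P/P0 = 0.066 * [t^(-0.2) - (t + t_op)^(-0.2)]
P/P0 = 0.066 * [97762^(-0.2) - (97762 + 82946401)^(-0.2)]
P/P0 = 0.066 * [0.1004537 - 0.02606983] = 0.004909335
P = 2393 * 0.004909335 = 11.748 MW

11.748


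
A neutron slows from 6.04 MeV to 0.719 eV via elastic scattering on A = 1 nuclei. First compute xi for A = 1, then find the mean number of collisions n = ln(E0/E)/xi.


xi = 1 + (A-1)^2/(2A)*ln((A-1)/(A+1)) = 1 (for A = 1)
n = ln(E0/E) / xi
n = ln(6.04e6 / 0.719) / 1
n = ln(8.400556e+06) / 1 = 15.944

15.944


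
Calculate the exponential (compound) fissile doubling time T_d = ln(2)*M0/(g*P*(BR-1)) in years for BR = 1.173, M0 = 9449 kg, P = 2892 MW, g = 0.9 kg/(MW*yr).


Breeding gain G = BR - 1 = 1.173 - 1 = 0.173
Fissile production rate = g * P * G = 0.9 * 2892 * 0.173 = 450.2844 kg/yr
T_d = ln(2) * M0 / (g * P * G)
T_d = ln(2) * 9449 / 450.2844 = 14.545 yr

14.545


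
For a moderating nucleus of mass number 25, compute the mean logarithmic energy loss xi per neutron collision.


xi = 1 + (A-1)^2/(2A) * ln((A-1)/(A+1))
xi = 1 + (25-1)^2/(2*25) * ln((25-1)/(25 +1))
xi = 0.077908

0.077908


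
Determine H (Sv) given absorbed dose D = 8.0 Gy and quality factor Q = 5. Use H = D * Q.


H = D * Q
H = 8.0 * 5
H = 40.000 Sv

40.000


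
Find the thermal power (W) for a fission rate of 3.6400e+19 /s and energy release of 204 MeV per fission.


P = fission_rate * E_MeV * 1.602e-13
P = 3.6400e+19 * 204 * 1.602e-13
P = 1.1896e+09 W

1.1896e+09


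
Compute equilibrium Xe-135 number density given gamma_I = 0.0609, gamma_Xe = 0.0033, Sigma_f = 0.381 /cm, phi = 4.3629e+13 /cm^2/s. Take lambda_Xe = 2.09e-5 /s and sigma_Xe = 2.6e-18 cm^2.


Xe_eq = (gamma_I + gamma_Xe) * Sigma_f * phi / (lambda_Xe + sigma_Xe * phi)
Numerator = (0.0609 + 0.0033) * 0.381 * 4.3629e+13 = 1.067174e+12
Denominator = 2.09e-5 + 2.6e-18 * 4.3629e+13 = 1.343354e-04
Xe_eq = 1.067174e+12 / 1.343354e-04 = 7.9441e+15 /cm^3

7.9441e+15


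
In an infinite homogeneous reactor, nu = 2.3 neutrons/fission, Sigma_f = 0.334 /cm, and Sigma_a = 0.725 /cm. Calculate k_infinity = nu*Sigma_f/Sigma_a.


k_inf = nu * Sigma_f / Sigma_a
k_inf = 2.3 * 0.334 / 0.725
k_inf = 1.0596

1.0596


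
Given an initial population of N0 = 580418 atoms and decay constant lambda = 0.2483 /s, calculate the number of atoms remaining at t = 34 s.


N = N0 * exp(-lambda * t)
N = 580418 * exp(-0.2483 * 34)
N = 125.12

125.12


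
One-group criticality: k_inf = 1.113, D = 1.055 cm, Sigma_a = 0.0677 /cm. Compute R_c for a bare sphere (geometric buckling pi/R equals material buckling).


L^2 = D / Sigma_a = 1.055 / 0.0677 = 15.58346 cm^2
B_m^2 = (k_inf - 1) / L^2 = (1.113 - 1) / 15.58346 = 0.007251278 /cm^2
For a bare sphere: B_g = pi/R, so R_c = pi / sqrt(B_m^2)
R_c = pi / sqrt(0.007251278) = 36.893 cm

36.893


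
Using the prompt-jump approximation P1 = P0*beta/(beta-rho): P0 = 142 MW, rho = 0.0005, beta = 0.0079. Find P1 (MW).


P1/P0 = beta / (beta - rho)
P1/P0 = 0.0079 / (0.0079 - 0.0005) = 1.067568
P1 = 142 * 1.067568 = 151.59 MW

151.59


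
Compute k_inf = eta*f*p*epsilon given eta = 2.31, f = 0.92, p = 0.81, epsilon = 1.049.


k_inf = eta * f * p * epsilon
k_inf = 2.31 * 0.92 * 0.81 * 1.049
k_inf = 1.8058

1.8058


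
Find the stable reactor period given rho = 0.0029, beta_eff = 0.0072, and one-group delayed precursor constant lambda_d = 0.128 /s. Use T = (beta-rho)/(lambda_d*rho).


T = (beta - rho) / (lambda_d * rho)
T = (0.0072 - 0.0029) / (0.128 * 0.0029)
T = 11.584 s

11.584


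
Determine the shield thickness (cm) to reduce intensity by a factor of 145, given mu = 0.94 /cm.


x = ln(factor) / mu
x = ln(145) / 0.94
x = 5.2944 cm

5.2944


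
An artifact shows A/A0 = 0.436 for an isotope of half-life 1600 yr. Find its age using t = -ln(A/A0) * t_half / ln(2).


lambda = ln(2) / t_half = ln(2) / 1600 = 4.332170e-04 /yr
t = -ln(A/A0) / lambda
t = -ln(0.436) / 4.332170e-04
t = 1916.2 yr

1916.2


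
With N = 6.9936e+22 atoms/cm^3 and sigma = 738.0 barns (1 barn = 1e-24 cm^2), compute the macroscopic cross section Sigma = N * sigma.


Sigma = N * sigma_barns * 1e-24
Sigma = 6.9936e+22 * 738.0 * 1e-24
Sigma = 51.613 /cm

51.613


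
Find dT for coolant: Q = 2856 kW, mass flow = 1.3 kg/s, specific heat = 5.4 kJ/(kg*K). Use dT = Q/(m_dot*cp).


dT = Q / (m_dot * cp)
dT = 2856 / (1.3 * 5.4)
dT = 406.84 C

406.84


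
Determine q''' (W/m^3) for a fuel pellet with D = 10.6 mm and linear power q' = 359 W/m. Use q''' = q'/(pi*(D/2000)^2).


r = D / 2 / 1000 = 10.6 / 2 / 1000 = 0.0053 m
q''' = q' / (pi * r^2)
q''' = 359 / (pi * 0.0053^2)
q''' = 4.0681e+06 W/m^3

4.0681e+06


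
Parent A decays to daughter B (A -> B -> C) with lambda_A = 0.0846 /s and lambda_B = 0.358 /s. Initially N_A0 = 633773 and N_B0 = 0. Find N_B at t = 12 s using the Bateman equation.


N_B(t) = lambda_A * N_A0 / (lambda_B - lambda_A) * [exp(-lambda_A*t) - exp(-lambda_B*t)]
exp(-0.0846*12) = 0.3623300; exp(-0.358*12) = 0.01362294
N_B = 0.0846 * 633773 / (0.358 - 0.0846) * (0.3623300 - 0.01362294)
N_B = 68386

68386


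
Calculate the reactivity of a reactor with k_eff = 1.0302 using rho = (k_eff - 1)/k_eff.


rho = (k_eff - 1) / k_eff
rho = (1.0302 - 1) / 1.0302
rho = 0.029315

0.029315


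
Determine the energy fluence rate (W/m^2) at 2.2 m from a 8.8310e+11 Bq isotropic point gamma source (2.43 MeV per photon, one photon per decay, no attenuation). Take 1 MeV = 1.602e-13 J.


psi = A * E * 1.602e-13 / (4*pi*r^2)
psi = 8.8310e+11 * 2.43 * 1.602e-13 / (4*pi*2.2^2)
psi = 0.0056523 W/m^2

0.0056523


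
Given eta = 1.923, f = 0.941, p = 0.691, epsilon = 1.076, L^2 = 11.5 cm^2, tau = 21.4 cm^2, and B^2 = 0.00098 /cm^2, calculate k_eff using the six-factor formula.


k_inf = eta*f*p*eps = 1.923*0.941*0.691*1.076 = 1.345424
P_TNL = 1/(1 + L^2*B^2) = 1/(1 + 11.5*0.00098) = 0.9888556
P_FNL = exp(-B^2*tau) = exp(-0.00098*21.4) = 0.9792464
k_eff = k_inf * P_TNL * P_FNL = 1.345424 * 0.9888556 * 0.9792464
k_eff = 1.3028

1.3028


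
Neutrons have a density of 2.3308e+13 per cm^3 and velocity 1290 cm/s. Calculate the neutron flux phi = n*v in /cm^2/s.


phi = n * v
phi = 2.3308e+13 * 1290
phi = 3.0067e+16 /cm^2/s

3.0067e+16


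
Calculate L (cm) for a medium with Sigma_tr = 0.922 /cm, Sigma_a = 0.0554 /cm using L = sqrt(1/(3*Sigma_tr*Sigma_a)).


D = 1 / (3 * Sigma_tr) = 1 / (3 * 0.922) = 0.3615329 cm
L = sqrt(D / Sigma_a)
L = sqrt(0.3615329 / 0.0554)
L = 2.5546 cm

2.5546


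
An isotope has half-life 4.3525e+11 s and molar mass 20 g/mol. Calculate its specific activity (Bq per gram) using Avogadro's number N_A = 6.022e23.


lambda = ln(2) / t_half = ln(2) / 4.3525e+11 = 1.592527e-12 /s
SA = lambda * N_A / M
SA = 1.592527e-12 * 6.022e23 / 20
SA = 4.7951e+10 Bq/g

4.7951e+10


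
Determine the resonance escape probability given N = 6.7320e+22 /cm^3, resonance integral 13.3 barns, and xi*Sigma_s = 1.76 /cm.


p = exp(-N * I * 1e-24 / (xi*Sigma_s))
p = exp(-6.7320e+22 * 13.3 * 1e-24 / 1.76)
p = 0.60126

0.60126


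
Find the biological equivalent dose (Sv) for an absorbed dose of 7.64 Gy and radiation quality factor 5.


H = D * Q
H = 7.64 * 5
H = 38.200 Sv

38.200


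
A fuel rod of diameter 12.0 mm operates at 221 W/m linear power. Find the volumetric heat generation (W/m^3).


r = D / 2 / 1000 = 12.0 / 2 / 1000 = 0.006 m
q''' = q' / (pi * r^2)
q''' = 221 / (pi * 0.006^2)
q''' = 1.9541e+06 W/m^3

1.9541e+06


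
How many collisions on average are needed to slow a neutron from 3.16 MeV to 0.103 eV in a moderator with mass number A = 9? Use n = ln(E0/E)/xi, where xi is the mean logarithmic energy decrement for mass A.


xi = 1 + (A-1)^2/(2A)*ln((A-1)/(A+1)) = 0.2066007 (for A = 9)
n = ln(E0/E) / xi
n = ln(3.16e6 / 0.103) / 0.2066007
n = ln(3.067961e+07) / 0.2066007 = 83.442

83.442


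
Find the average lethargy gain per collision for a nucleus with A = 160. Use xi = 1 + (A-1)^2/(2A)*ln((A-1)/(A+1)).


xi = 1 + (A-1)^2/(2A) * ln((A-1)/(A+1))
xi = 1 + (160-1)^2/(2*160) * ln((160-1)/(160 +1))
xi = 0.012448

0.012448


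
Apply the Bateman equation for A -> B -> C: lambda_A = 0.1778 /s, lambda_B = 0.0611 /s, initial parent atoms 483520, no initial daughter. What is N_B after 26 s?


N_B(t) = lambda_A * N_A0 / (lambda_B - lambda_A) * [exp(-lambda_A*t) - exp(-lambda_B*t)]
exp(-0.1778*26) = 0.009825247; exp(-0.0611*26) = 0.2042113
N_B = 0.1778 * 483520 / (0.0611 - 0.1778) * (0.009825247 - 0.2042113)
N_B = 143199

143199


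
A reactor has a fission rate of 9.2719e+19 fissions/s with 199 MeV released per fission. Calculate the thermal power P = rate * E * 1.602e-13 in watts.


P = fission_rate * E_MeV * 1.602e-13
P = 9.2719e+19 * 199 * 1.602e-13
P = 2.9559e+09 W

2.9559e+09


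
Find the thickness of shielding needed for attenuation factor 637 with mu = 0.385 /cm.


x = ln(factor) / mu
x = ln(637) / 0.385
x = 16.771 cm

16.771


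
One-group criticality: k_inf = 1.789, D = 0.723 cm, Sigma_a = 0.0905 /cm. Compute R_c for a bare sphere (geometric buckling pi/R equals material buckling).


L^2 = D / Sigma_a = 0.723 / 0.0905 = 7.988950 cm^2
B_m^2 = (k_inf - 1) / L^2 = (1.789 - 1) / 7.988950 = 0.09876141 /cm^2
For a bare sphere: B_g = pi/R, so R_c = pi / sqrt(B_m^2)
R_c = pi / sqrt(0.09876141) = 9.9967 cm

9.9967


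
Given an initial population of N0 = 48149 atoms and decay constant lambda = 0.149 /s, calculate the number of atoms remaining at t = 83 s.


N = N0 * exp(-lambda * t)
N = 48149 * exp(-0.149 * 83)
N = 0.20496

0.20496


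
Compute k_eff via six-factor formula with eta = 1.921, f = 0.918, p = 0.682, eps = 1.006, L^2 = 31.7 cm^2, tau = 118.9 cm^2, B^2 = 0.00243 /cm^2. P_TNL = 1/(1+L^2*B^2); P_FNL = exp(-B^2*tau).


k_inf = eta*f*p*eps = 1.921*0.918*0.682*1.006 = 1.209908
P_TNL = 1/(1 + L^2*B^2) = 1/(1 + 31.7*0.00243) = 0.9284784
P_FNL = exp(-B^2*tau) = exp(-0.00243*118.9) = 0.7490669
k_eff = k_inf * P_TNL * P_FNL = 1.209908 * 0.9284784 * 0.7490669
k_eff = 0.84148

0.84148


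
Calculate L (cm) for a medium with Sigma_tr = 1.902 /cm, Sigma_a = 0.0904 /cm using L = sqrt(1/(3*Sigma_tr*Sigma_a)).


D = 1 / (3 * Sigma_tr) = 1 / (3 * 1.902) = 0.1752541 cm
L = sqrt(D / Sigma_a)
L = sqrt(0.1752541 / 0.0904)
L = 1.3924 cm

1.3924


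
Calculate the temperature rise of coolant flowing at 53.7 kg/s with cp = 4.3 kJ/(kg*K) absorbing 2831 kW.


dT = Q / (m_dot * cp)
dT = 2831 / (53.7 * 4.3)
dT = 12.260 C

12.260


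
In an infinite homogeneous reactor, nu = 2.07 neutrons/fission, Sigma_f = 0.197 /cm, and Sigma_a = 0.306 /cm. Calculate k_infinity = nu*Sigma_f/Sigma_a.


k_inf = nu * Sigma_f / Sigma_a
k_inf = 2.07 * 0.197 / 0.306
k_inf = 1.3326

1.3326


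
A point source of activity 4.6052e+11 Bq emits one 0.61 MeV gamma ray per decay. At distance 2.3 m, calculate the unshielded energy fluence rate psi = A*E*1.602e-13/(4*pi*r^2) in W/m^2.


psi = A * E * 1.602e-13 / (4*pi*r^2)
psi = 4.6052e+11 * 0.61 * 1.602e-13 / (4*pi*2.3^2)
psi = 6.7698e-04 W/m^2

6.7698e-04


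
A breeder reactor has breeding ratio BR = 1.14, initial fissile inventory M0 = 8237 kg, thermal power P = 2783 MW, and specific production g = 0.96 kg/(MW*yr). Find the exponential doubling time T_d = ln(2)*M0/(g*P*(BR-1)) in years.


Breeding gain G = BR - 1 = 1.14 - 1 = 0.14
Fissile production rate = g * P * G = 0.96 * 2783 * 0.14 = 374.0352 kg/yr
T_d = ln(2) * M0 / (g * P * G)
T_d = ln(2) * 8237 / 374.0352 = 15.264 yr

15.264


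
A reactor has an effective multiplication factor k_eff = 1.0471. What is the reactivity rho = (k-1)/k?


rho = (k_eff - 1) / k_eff
rho = (1.0471 - 1) / 1.0471
rho = 0.044981

0.044981


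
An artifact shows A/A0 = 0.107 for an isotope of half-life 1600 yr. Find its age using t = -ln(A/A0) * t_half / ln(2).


lambda = ln(2) / t_half = ln(2) / 1600 = 4.332170e-04 /yr
t = -ln(A/A0) / lambda
t = -ln(0.107) / 4.332170e-04
t = 5158.9 yr

5158.9


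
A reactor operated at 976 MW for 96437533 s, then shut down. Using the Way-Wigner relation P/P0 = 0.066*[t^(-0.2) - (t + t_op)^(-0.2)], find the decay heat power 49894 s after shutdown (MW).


P/P0 = 0.066 * [t^(-0.2) - (t + t_op)^(-0.2)]
P/P0 = 0.066 * [49894^(-0.2) - (49894 + 96437533)^(-0.2)]
P/P0 = 0.066 * [0.1149186 - 0.02529915] = 0.005914884
P = 976 * 0.005914884 = 5.7729 MW

5.7729


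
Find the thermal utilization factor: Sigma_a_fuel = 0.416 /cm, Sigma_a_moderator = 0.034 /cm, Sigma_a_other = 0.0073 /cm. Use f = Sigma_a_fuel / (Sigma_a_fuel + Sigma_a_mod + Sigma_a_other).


f = Sigma_a_fuel / (Sigma_a_fuel + Sigma_a_mod + Sigma_a_other)
f = 0.416 / (0.416 + 0.034 + 0.0073)
f = 0.90969

0.90969


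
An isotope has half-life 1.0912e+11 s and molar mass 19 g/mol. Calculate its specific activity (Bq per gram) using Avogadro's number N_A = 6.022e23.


lambda = ln(2) / t_half = ln(2) / 1.0912e+11 = 6.352155e-12 /s
SA = lambda * N_A / M
SA = 6.352155e-12 * 6.022e23 / 19
SA = 2.0133e+11 Bq/g

2.0133e+11


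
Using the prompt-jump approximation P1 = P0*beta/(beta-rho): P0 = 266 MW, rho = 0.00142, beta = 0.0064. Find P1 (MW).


P1/P0 = beta / (beta - rho)
P1/P0 = 0.0064 / (0.0064 - 0.00142) = 1.285141
P1 = 266 * 1.285141 = 341.85 MW

341.85


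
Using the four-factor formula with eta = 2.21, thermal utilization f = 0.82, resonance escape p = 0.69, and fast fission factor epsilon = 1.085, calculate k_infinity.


k_inf = eta * f * p * epsilon
k_inf = 2.21 * 0.82 * 0.69 * 1.085
k_inf = 1.3567

1.3567


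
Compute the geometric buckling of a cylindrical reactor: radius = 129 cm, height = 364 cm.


B^2 = (2.405/R)^2 + (pi/H)^2
B^2 = (2.405/129)^2 + (pi/364)^2
B^2 = 4.2207e-04 /cm^2

4.2207e-04


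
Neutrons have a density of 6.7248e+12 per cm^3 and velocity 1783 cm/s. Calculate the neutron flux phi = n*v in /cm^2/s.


phi = n * v
phi = 6.7248e+12 * 1783
phi = 1.1990e+16 /cm^2/s

1.1990e+16


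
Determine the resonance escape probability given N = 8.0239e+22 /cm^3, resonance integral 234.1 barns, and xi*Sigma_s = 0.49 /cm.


p = exp(-N * I * 1e-24 / (xi*Sigma_s))
p = exp(-8.0239e+22 * 234.1 * 1e-24 / 0.49)
p = 2.2465e-17

2.2465e-17


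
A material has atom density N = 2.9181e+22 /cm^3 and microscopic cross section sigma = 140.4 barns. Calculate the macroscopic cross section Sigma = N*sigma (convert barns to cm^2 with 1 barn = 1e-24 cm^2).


Sigma = N * sigma_barns * 1e-24
Sigma = 2.9181e+22 * 140.4 * 1e-24
Sigma = 4.0970 /cm

4.0970


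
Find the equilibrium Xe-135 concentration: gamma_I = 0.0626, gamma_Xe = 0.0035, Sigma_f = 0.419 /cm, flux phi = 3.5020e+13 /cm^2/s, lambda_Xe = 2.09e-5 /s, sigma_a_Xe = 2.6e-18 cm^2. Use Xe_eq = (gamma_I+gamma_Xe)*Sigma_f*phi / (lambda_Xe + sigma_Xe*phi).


Xe_eq = (gamma_I + gamma_Xe) * Sigma_f * phi / (lambda_Xe + sigma_Xe * phi)
Numerator = (0.0626 + 0.0035) * 0.419 * 3.5020e+13 = 9.699104e+11
Denominator = 2.09e-5 + 2.6e-18 * 3.5020e+13 = 1.119520e-04
Xe_eq = 9.699104e+11 / 1.119520e-04 = 8.6636e+15 /cm^3

8.6636e+15


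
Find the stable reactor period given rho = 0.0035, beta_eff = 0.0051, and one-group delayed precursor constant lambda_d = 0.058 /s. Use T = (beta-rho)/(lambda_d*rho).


T = (beta - rho) / (lambda_d * rho)
T = (0.0051 - 0.0035) / (0.058 * 0.0035)
T = 7.8818 s

7.8818


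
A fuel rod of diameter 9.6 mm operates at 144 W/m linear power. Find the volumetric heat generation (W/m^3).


r = D / 2 / 1000 = 9.6 / 2 / 1000 = 0.0048 m
q''' = q' / (pi * r^2)
q''' = 144 / (pi * 0.0048^2)
q''' = 1.9894e+06 W/m^3

1.9894e+06


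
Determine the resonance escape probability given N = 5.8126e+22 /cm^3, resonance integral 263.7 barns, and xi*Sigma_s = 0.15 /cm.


p = exp(-N * I * 1e-24 / (xi*Sigma_s))
p = exp(-5.8126e+22 * 263.7 * 1e-24 / 0.15)
p = 4.1821e-45

4.1821e-45


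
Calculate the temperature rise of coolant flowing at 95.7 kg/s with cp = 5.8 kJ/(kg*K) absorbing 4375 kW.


dT = Q / (m_dot * cp)
dT = 4375 / (95.7 * 5.8)
dT = 7.8820 C

7.8820


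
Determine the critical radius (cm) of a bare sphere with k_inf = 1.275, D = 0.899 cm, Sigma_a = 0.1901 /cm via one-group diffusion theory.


L^2 = D / Sigma_a = 0.899 / 0.1901 = 4.729090 cm^2
B_m^2 = (k_inf - 1) / L^2 = (1.275 - 1) / 4.729090 = 0.05815072 /cm^2
For a bare sphere: B_g = pi/R, so R_c = pi / sqrt(B_m^2)
R_c = pi / sqrt(0.05815072) = 13.028 cm

13.028


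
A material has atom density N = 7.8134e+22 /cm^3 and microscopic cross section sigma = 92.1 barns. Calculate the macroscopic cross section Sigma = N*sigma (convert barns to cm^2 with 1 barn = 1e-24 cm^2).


Sigma = N * sigma_barns * 1e-24
Sigma = 7.8134e+22 * 92.1 * 1e-24
Sigma = 7.1961 /cm

7.1961


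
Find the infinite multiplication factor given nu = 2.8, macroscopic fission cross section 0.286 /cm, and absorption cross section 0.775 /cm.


k_inf = nu * Sigma_f / Sigma_a
k_inf = 2.8 * 0.286 / 0.775
k_inf = 1.0333

1.0333


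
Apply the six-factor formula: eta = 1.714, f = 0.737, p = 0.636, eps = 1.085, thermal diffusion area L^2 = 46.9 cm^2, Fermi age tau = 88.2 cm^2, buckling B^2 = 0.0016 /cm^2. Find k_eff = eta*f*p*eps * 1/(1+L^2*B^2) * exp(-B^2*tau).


k_inf = eta*f*p*eps = 1.714*0.737*0.636*1.085 = 0.8716962
P_TNL = 1/(1 + L^2*B^2) = 1/(1 + 46.9*0.0016) = 0.9301979
P_FNL = exp(-B^2*tau) = exp(-0.0016*88.2) = 0.8683851
k_eff = k_inf * P_TNL * P_FNL = 0.8716962 * 0.9301979 * 0.8683851
k_eff = 0.70413

0.70413


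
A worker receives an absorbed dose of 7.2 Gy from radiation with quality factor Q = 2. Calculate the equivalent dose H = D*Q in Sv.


H = D * Q
H = 7.2 * 2
H = 14.400 Sv

14.400


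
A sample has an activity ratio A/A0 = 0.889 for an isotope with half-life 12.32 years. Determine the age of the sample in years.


lambda = ln(2) / t_half = ln(2) / 12.32 = 0.05626195 /yr
t = -ln(A/A0) / lambda
t = -ln(0.889) / 0.05626195
t = 2.0913 yr

2.0913


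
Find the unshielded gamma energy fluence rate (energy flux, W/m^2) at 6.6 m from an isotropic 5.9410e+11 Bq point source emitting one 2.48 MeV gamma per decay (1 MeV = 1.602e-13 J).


psi = A * E * 1.602e-13 / (4*pi*r^2)
psi = 5.9410e+11 * 2.48 * 1.602e-13 / (4*pi*6.6^2)
psi = 4.3120e-04 W/m^2

4.3120e-04


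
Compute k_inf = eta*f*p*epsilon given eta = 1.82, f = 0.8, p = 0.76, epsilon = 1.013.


k_inf = eta * f * p * epsilon
k_inf = 1.82 * 0.8 * 0.76 * 1.013
k_inf = 1.1209

1.1209


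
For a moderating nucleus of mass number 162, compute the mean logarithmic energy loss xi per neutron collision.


xi = 1 + (A-1)^2/(2A) * ln((A-1)/(A+1))
xi = 1 + (162-1)^2/(2*162) * ln((162-1)/(162 +1))
xi = 0.012295

0.012295


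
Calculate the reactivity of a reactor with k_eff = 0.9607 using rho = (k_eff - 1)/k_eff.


rho = (k_eff - 1) / k_eff
rho = (0.9607 - 1) / 0.9607
rho = -0.040908

-0.040908


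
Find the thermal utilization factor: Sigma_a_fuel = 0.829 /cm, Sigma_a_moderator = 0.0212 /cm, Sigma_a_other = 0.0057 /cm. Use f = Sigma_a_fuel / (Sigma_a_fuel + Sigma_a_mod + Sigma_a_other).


f = Sigma_a_fuel / (Sigma_a_fuel + Sigma_a_mod + Sigma_a_other)
f = 0.829 / (0.829 + 0.0212 + 0.0057)
f = 0.96857

0.96857


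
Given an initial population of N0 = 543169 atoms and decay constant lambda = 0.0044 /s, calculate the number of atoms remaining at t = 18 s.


N = N0 * exp(-lambda * t)
N = 543169 * exp(-0.0044 * 18)
N = 501809

501809


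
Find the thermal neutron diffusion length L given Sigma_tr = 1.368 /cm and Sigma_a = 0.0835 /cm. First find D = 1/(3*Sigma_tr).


D = 1 / (3 * Sigma_tr) = 1 / (3 * 1.368) = 0.2436647 cm
L = sqrt(D / Sigma_a)
L = sqrt(0.2436647 / 0.0835)
L = 1.7083 cm

1.7083


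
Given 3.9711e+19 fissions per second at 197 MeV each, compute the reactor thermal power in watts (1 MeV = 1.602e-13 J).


P = fission_rate * E_MeV * 1.602e-13
P = 3.9711e+19 * 197 * 1.602e-13
P = 1.2533e+09 W

1.2533e+09


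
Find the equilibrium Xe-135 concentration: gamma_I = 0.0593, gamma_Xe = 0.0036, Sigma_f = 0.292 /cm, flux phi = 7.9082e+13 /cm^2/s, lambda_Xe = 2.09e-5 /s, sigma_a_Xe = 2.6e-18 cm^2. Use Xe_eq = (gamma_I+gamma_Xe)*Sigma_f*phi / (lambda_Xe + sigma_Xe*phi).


Xe_eq = (gamma_I + gamma_Xe) * Sigma_f * phi / (lambda_Xe + sigma_Xe * phi)
Numerator = (0.0593 + 0.0036) * 0.292 * 7.9082e+13 = 1.452483e+12
Denominator = 2.09e-5 + 2.6e-18 * 7.9082e+13 = 2.265132e-04
Xe_eq = 1.452483e+12 / 2.265132e-04 = 6.4124e+15 /cm^3

6.4124e+15


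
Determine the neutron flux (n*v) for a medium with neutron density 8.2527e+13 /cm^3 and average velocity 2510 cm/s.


phi = n * v
phi = 8.2527e+13 * 2510
phi = 2.0714e+17 /cm^2/s

2.0714e+17


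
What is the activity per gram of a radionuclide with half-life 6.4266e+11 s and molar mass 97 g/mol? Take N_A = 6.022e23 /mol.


lambda = ln(2) / t_half = ln(2) / 6.4266e+11 = 1.078560e-12 /s
SA = lambda * N_A / M
SA = 1.078560e-12 * 6.022e23 / 97
SA = 6.6960e+09 Bq/g

6.6960e+09


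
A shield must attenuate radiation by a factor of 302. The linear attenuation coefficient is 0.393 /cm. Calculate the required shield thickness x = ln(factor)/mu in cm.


x = ln(factor) / mu
x = ln(302) / 0.393
x = 14.530 cm

14.530


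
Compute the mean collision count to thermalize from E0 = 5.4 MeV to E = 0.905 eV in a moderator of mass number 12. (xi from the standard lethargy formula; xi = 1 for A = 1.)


xi = 1 + (A-1)^2/(2A)*ln((A-1)/(A+1)) = 0.1577690 (for A = 12)
n = ln(E0/E) / xi
n = ln(5.4e6 / 0.905) / 0.1577690
n = ln(5.966851e+06) / 0.1577690 = 98.890

98.890


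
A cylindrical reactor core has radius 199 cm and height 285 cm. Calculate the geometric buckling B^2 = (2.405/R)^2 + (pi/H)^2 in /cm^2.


B^2 = (2.405/R)^2 + (pi/H)^2
B^2 = (2.405/199)^2 + (pi/285)^2
B^2 = 2.6757e-04 /cm^2

2.6757e-04


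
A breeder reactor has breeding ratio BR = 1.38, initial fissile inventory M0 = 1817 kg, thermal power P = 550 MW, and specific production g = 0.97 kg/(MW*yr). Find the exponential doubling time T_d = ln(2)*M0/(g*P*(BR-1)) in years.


Breeding gain G = BR - 1 = 1.38 - 1 = 0.38
Fissile production rate = g * P * G = 0.97 * 550 * 0.38 = 202.73 kg/yr
T_d = ln(2) * M0 / (g * P * G)
T_d = ln(2) * 1817 / 202.73 = 6.2124 yr

6.2124


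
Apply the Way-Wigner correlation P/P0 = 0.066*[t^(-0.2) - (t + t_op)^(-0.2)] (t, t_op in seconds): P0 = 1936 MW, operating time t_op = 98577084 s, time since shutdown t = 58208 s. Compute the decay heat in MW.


P/P0 = 0.066 * [t^(-0.2) - (t + t_op)^(-0.2)]
P/P0 = 0.066 * [58208^(-0.2) - (58208 + 98577084)^(-0.2)]
P/P0 = 0.066 * [0.1114303 - 0.02518799] = 0.005691992
P = 1936 * 0.005691992 = 11.020 MW

11.020


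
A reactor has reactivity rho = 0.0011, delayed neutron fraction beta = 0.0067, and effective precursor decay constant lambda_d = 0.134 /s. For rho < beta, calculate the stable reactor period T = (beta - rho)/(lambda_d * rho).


T = (beta - rho) / (lambda_d * rho)
T = (0.0067 - 0.0011) / (0.134 * 0.0011)
T = 37.992 s

37.992


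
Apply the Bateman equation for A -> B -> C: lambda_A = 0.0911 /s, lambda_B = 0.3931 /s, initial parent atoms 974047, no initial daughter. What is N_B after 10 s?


N_B(t) = lambda_A * N_A0 / (lambda_B - lambda_A) * [exp(-lambda_A*t) - exp(-lambda_B*t)]
exp(-0.0911*10) = 0.4021219; exp(-0.3931*10) = 0.01962404
N_B = 0.0911 * 974047 / (0.3931 - 0.0911) * (0.4021219 - 0.01962404)
N_B = 112388

112388


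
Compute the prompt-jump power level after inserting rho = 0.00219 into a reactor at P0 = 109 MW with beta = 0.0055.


P1/P0 = beta / (beta - rho)
P1/P0 = 0.0055 / (0.0055 - 0.00219) = 1.661631
P1 = 109 * 1.661631 = 181.12 MW

181.12


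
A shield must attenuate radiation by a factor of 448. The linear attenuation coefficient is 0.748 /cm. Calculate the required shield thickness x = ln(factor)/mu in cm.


x = ln(factor) / mu
x = ln(448) / 0.748
x = 8.1615 cm

8.1615


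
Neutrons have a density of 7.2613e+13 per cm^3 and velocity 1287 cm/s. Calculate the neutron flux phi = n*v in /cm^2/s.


phi = n * v
phi = 7.2613e+13 * 1287
phi = 9.3453e+16 /cm^2/s

9.3453e+16


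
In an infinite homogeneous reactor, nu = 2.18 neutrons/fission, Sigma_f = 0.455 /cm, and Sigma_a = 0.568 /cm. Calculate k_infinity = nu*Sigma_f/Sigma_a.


k_inf = nu * Sigma_f / Sigma_a
k_inf = 2.18 * 0.455 / 0.568
k_inf = 1.7463

1.7463


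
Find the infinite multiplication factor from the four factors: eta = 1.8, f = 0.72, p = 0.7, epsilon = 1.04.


k_inf = eta * f * p * epsilon
k_inf = 1.8 * 0.72 * 0.7 * 1.04
k_inf = 0.94349

0.94349


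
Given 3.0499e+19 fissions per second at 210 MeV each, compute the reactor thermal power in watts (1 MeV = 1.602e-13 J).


P = fission_rate * E_MeV * 1.602e-13
P = 3.0499e+19 * 210 * 1.602e-13
P = 1.0260e+09 W

1.0260e+09


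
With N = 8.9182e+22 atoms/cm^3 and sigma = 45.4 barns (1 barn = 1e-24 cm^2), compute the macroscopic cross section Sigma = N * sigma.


Sigma = N * sigma_barns * 1e-24
Sigma = 8.9182e+22 * 45.4 * 1e-24
Sigma = 4.0489 /cm

4.0489


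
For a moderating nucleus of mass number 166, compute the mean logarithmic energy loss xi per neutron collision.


xi = 1 + (A-1)^2/(2A) * ln((A-1)/(A+1))
xi = 1 + (166-1)^2/(2*166) * ln((166-1)/(166 +1))
xi = 0.012000

0.012000


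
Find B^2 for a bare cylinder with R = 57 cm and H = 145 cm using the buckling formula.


B^2 = (2.405/R)^2 + (pi/H)^2
B^2 = (2.405/57)^2 + (pi/145)^2
B^2 = 0.0022497 /cm^2

0.0022497


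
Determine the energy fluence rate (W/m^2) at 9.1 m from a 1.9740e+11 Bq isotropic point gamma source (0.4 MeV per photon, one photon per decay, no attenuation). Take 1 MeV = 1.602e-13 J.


psi = A * E * 1.602e-13 / (4*pi*r^2)
psi = 1.9740e+11 * 0.4 * 1.602e-13 / (4*pi*9.1^2)
psi = 1.2156e-05 W/m^2

1.2156e-05


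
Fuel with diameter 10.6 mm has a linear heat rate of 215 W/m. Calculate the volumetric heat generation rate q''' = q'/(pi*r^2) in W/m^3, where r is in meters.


r = D / 2 / 1000 = 10.6 / 2 / 1000 = 0.0053 m
q''' = q' / (pi * r^2)
q''' = 215 / (pi * 0.0053^2)
q''' = 2.4363e+06 W/m^3

2.4363e+06


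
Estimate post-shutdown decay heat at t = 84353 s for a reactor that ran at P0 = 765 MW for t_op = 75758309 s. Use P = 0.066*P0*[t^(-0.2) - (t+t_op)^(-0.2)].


P/P0 = 0.066 * [t^(-0.2) - (t + t_op)^(-0.2)]
P/P0 = 0.066 * [84353^(-0.2) - (84353 + 75758309)^(-0.2)]
P/P0 = 0.066 * [0.1034618 - 0.02654711] = 0.005076370
P = 765 * 0.005076370 = 3.8834 MW

3.8834


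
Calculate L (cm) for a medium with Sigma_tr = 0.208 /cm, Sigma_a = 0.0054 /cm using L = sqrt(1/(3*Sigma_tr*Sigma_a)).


D = 1 / (3 * Sigma_tr) = 1 / (3 * 0.208) = 1.602564 cm
L = sqrt(D / Sigma_a)
L = sqrt(1.602564 / 0.0054)
L = 17.227 cm

17.227


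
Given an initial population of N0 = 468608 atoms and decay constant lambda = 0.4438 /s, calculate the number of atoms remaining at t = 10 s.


N = N0 * exp(-lambda * t)
N = 468608 * exp(-0.4438 * 10)
N = 5538.7

5538.7


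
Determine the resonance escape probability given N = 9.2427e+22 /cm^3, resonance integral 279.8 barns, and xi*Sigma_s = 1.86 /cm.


p = exp(-N * I * 1e-24 / (xi*Sigma_s))
p = exp(-9.2427e+22 * 279.8 * 1e-24 / 1.86)
p = 9.1549e-07

9.1549e-07


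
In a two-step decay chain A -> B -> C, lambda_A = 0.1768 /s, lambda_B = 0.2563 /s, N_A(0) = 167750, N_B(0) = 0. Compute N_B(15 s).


N_B(t) = lambda_A * N_A0 / (lambda_B - lambda_A) * [exp(-lambda_A*t) - exp(-lambda_B*t)]
exp(-0.1768*15) = 0.07051005; exp(-0.2563*15) = 0.02139710
N_B = 0.1768 * 167750 / (0.2563 - 0.1768) * (0.07051005 - 0.02139710)
N_B = 18322

18322


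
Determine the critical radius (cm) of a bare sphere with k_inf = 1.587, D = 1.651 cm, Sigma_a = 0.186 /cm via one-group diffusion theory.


L^2 = D / Sigma_a = 1.651 / 0.186 = 8.876344 cm^2
B_m^2 = (k_inf - 1) / L^2 = (1.587 - 1) / 8.876344 = 0.06613083 /cm^2
For a bare sphere: B_g = pi/R, so R_c = pi / sqrt(B_m^2)
R_c = pi / sqrt(0.06613083) = 12.217 cm

12.217


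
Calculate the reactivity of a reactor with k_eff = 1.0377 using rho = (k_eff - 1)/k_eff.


rho = (k_eff - 1) / k_eff
rho = (1.0377 - 1) / 1.0377
rho = 0.036330

0.036330


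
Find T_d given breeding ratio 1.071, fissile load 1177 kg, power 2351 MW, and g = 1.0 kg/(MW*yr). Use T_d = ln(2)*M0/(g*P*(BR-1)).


Breeding gain G = BR - 1 = 1.071 - 1 = 0.071
Fissile production rate = g * P * G = 1.0 * 2351 * 0.071 = 166.921 kg/yr
T_d = ln(2) * M0 / (g * P * G)
T_d = ln(2) * 1177 / 166.921 = 4.8875 yr

4.8875


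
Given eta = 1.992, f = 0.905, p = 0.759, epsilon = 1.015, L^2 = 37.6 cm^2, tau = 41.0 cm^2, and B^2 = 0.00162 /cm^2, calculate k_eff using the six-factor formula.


k_inf = eta*f*p*eps = 1.992*0.905*0.759*1.015 = 1.388819
P_TNL = 1/(1 + L^2*B^2) = 1/(1 + 37.6*0.00162) = 0.9425852
P_FNL = exp(-B^2*tau) = exp(-0.00162*41.0) = 0.9357378
k_eff = k_inf * P_TNL * P_FNL = 1.388819 * 0.9425852 * 0.9357378
k_eff = 1.2250

1.2250


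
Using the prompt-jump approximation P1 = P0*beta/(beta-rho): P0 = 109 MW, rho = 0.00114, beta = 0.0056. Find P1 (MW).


P1/P0 = beta / (beta - rho)
P1/P0 = 0.0056 / (0.0056 - 0.00114) = 1.255605
P1 = 109 * 1.255605 = 136.86 MW

136.86


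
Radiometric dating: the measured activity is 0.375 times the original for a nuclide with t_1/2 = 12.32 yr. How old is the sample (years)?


lambda = ln(2) / t_half = ln(2) / 12.32 = 0.05626195 /yr
t = -ln(A/A0) / lambda
t = -ln(0.375) / 0.05626195
t = 17.433 yr

17.433


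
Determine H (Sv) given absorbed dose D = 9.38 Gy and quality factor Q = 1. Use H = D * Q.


H = D * Q
H = 9.38 * 1
H = 9.3800 Sv

9.3800


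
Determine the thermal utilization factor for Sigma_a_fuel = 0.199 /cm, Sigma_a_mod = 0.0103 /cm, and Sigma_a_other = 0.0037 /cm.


f = Sigma_a_fuel / (Sigma_a_fuel + Sigma_a_mod + Sigma_a_other)
f = 0.199 / (0.199 + 0.0103 + 0.0037)
f = 0.93427

0.93427


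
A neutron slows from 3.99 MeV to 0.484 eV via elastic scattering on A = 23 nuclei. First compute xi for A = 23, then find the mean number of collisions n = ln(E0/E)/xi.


xi = 1 + (A-1)^2/(2A)*ln((A-1)/(A+1)) = 0.08448899 (for A = 23)
n = ln(E0/E) / xi
n = ln(3.99e6 / 0.484) / 0.08448899
n = ln(8.243802e+06) / 0.08448899 = 188.49

188.49


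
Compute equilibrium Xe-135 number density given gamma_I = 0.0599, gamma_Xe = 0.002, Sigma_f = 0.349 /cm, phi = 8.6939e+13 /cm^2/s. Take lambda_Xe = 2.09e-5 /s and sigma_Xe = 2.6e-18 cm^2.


Xe_eq = (gamma_I + gamma_Xe) * Sigma_f * phi / (lambda_Xe + sigma_Xe * phi)
Numerator = (0.0599 + 0.002) * 0.349 * 8.6939e+13 = 1.878152e+12
Denominator = 2.09e-5 + 2.6e-18 * 8.6939e+13 = 2.469414e-04
Xe_eq = 1.878152e+12 / 2.469414e-04 = 7.6057e+15 /cm^3

7.6057e+15


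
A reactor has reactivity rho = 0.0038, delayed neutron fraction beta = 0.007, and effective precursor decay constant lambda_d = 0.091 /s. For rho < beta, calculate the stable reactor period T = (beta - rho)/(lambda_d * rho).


T = (beta - rho) / (lambda_d * rho)
T = (0.007 - 0.0038) / (0.091 * 0.0038)
T = 9.2539 s

9.2539


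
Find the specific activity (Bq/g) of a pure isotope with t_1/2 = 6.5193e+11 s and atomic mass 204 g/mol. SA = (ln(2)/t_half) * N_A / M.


lambda = ln(2) / t_half = ln(2) / 6.5193e+11 = 1.063223e-12 /s
SA = lambda * N_A / M
SA = 1.063223e-12 * 6.022e23 / 204
SA = 3.1386e+09 Bq/g

3.1386e+09


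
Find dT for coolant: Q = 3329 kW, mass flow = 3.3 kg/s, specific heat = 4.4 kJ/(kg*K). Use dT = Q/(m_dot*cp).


dT = Q / (m_dot * cp)
dT = 3329 / (3.3 * 4.4)
dT = 229.27 C

229.27


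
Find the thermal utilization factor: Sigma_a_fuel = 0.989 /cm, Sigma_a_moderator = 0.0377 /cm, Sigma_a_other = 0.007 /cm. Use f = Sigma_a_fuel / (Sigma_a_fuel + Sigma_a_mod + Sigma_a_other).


f = Sigma_a_fuel / (Sigma_a_fuel + Sigma_a_mod + Sigma_a_other)
f = 0.989 / (0.989 + 0.0377 + 0.007)
f = 0.95676

0.95676
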